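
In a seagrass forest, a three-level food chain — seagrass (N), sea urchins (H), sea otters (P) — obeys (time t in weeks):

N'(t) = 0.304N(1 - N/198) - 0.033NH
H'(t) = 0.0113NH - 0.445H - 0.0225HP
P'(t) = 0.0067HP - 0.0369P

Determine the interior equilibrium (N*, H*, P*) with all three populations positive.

From dP/dt = 0: 0.0067H* = 0.0369, so H* = 5.51.
From dN/dt = 0: 0.304(1 - N*/198) = 0.033·5.51, giving N* = 198·(1 - 0.598) = 79.6.
From dH/dt = 0: 0.0113·79.6 - 0.445 = 0.0225P*, so P* = 0.455/0.0225 = 20.2.

N* ≈ 79.6, H* ≈ 5.51, P* ≈ 20.2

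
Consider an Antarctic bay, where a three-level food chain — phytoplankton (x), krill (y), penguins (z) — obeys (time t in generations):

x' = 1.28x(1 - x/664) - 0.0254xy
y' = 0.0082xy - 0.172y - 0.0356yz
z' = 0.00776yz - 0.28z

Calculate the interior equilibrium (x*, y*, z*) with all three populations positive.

From dz/dt = 0: 0.00776y* = 0.28, so y* = 36.1.
From dx/dt = 0: 1.28(1 - x*/664) = 0.0254·36.1, giving x* = 664·(1 - 0.716) = 189.
From dy/dt = 0: 0.0082·189 - 0.172 = 0.0356z*, so z* = 1.37/0.0356 = 38.6.

x* ≈ 189, y* ≈ 36.1, z* ≈ 38.6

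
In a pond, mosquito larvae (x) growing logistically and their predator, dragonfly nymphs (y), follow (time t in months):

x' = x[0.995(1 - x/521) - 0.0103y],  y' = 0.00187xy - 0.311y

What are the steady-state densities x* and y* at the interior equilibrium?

x* ≈ 166, y* ≈ 65.8

From dy/dt = 0 with y > 0: 0.00187x* = 0.311, so x* = 166.
Substitute into dx/dt = 0: 0.995(1 - 166/521) = 0.0103y*.
The bracket is 0.681, giving y* = 0.677/0.0103 = 65.8.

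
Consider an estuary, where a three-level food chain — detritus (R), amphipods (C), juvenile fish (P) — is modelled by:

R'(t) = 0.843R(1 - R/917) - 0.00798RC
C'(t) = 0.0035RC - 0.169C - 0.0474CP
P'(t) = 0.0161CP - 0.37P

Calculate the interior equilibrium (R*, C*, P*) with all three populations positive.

R* ≈ 718, C* ≈ 23, P* ≈ 49.4

From dP/dt = 0: 0.0161C* = 0.37, so C* = 23.
From dR/dt = 0: 0.843(1 - R*/917) = 0.00798·23, giving R* = 917·(1 - 0.218) = 718.
From dC/dt = 0: 0.0035·718 - 0.169 = 0.0474P*, so P* = 2.34/0.0474 = 49.4.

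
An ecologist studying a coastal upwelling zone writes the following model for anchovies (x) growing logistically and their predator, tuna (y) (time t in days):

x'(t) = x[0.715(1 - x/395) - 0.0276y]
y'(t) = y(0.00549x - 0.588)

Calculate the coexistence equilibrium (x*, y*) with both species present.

x* ≈ 107, y* ≈ 18.9

From dy/dt = 0 with y > 0: 0.00549x* = 0.588, so x* = 107.
Substitute into dx/dt = 0: 0.715(1 - 107/395) = 0.0276y*.
The bracket is 0.729, giving y* = 0.521/0.0276 = 18.9.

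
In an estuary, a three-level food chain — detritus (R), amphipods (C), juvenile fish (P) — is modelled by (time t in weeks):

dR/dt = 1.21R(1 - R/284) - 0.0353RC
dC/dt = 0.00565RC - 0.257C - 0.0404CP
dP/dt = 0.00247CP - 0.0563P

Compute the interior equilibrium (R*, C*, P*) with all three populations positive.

From dP/dt = 0: 0.00247C* = 0.0563, so C* = 22.8.
From dR/dt = 0: 1.21(1 - R*/284) = 0.0353·22.8, giving R* = 284·(1 - 0.665) = 95.1.
From dC/dt = 0: 0.00565·95.1 - 0.257 = 0.0404P*, so P* = 0.281/0.0404 = 6.95.

R* ≈ 95.1, C* ≈ 22.8, P* ≈ 6.95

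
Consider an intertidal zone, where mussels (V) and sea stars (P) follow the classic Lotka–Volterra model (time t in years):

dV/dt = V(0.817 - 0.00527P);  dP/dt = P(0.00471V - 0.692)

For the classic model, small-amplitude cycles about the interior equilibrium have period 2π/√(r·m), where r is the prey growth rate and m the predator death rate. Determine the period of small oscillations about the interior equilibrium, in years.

T ≈ 8.36 years

Here r = 0.817 and m = 0.692, so r·m = 0.565.
ω = √0.565 = 0.752 per year, hence T = 2π/ω ≈ 8.36 years.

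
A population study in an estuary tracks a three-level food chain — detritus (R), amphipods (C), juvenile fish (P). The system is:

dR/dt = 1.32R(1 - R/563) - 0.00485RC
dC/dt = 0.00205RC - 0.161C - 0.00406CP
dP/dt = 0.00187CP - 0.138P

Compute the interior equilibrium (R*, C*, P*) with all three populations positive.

From dP/dt = 0: 0.00187C* = 0.138, so C* = 73.8.
From dR/dt = 0: 1.32(1 - R*/563) = 0.00485·73.8, giving R* = 563·(1 - 0.271) = 410.
From dC/dt = 0: 0.00205·410 - 0.161 = 0.00406P*, so P* = 0.68/0.00406 = 168.

R* ≈ 410, C* ≈ 73.8, P* ≈ 168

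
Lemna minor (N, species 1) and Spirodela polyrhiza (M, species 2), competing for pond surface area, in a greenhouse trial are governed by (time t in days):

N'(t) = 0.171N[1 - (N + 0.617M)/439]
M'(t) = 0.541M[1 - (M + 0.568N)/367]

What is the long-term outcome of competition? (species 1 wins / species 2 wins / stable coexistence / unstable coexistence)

stable coexistence

Compare the nullcline intercepts: K1/α12 = 439/0.617 = 712 > K2 = 367; K2/α21 = 367/0.568 = 646 > K1 = 439.
Since both inequalities hold, each species can invade when rare, so the interior equilibrium is stable.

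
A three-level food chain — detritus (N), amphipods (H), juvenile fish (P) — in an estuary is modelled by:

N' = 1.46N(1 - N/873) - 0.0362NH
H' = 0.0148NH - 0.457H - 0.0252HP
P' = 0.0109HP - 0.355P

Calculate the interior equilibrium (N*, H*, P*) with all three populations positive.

N* ≈ 168, H* ≈ 32.6, P* ≈ 80.5

From dP/dt = 0: 0.0109H* = 0.355, so H* = 32.6.
From dN/dt = 0: 1.46(1 - N*/873) = 0.0362·32.6, giving N* = 873·(1 - 0.808) = 168.
From dH/dt = 0: 0.0148·168 - 0.457 = 0.0252P*, so P* = 2.03/0.0252 = 80.5.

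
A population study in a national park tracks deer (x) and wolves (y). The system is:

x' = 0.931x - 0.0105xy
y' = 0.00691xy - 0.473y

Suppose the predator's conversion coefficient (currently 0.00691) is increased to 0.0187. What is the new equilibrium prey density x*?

At the interior fixed point, setting dy/dt = 0 with y > 0 fixes x* = (predator death rate)/(xy coefficient) — independent of the other coefficients.
With the change, x* = 0.473/0.0187 = 25.3; it falls from 68.5.

x* ≈ 25.3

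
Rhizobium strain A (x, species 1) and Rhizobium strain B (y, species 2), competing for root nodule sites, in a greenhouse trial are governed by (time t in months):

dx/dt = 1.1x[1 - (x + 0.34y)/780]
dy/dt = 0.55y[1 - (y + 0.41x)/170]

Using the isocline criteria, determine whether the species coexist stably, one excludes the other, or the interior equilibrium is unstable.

species 1 excludes species 2

Compare the nullcline intercepts: K1/α12 = 780/0.34 = 2290 > K2 = 170; K2/α21 = 170/0.41 = 415 < K1 = 780.
Since the inequalities point opposite ways, species 1 can invade but species 2 cannot.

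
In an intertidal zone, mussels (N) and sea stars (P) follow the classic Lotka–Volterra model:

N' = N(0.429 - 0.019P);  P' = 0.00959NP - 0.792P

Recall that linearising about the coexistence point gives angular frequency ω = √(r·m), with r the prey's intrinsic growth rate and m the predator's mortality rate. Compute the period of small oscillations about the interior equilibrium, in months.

T ≈ 10.8 months

Here r = 0.429 and m = 0.792, so r·m = 0.34.
ω = √0.34 = 0.583 per month, hence T = 2π/ω ≈ 10.8 months.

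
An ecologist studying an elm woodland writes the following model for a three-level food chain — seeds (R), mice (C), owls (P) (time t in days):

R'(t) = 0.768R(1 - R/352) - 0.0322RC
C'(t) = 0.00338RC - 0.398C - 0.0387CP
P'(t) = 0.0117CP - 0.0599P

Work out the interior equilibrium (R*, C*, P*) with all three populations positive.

R* ≈ 276, C* ≈ 5.12, P* ≈ 13.9

From dP/dt = 0: 0.0117C* = 0.0599, so C* = 5.12.
From dR/dt = 0: 0.768(1 - R*/352) = 0.0322·5.12, giving R* = 352·(1 - 0.215) = 276.
From dC/dt = 0: 0.00338·276 - 0.398 = 0.0387P*, so P* = 0.536/0.0387 = 13.9.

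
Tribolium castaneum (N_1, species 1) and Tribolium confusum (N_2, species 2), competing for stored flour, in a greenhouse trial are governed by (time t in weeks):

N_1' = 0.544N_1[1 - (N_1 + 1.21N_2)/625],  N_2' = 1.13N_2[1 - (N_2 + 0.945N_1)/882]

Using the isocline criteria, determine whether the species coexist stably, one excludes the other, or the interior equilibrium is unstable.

species 2 excludes species 1

Compare the nullcline intercepts: K1/α12 = 625/1.21 = 517 < K2 = 882; K2/α21 = 882/0.945 = 933 > K1 = 625.
Since the inequalities point opposite ways, species 2 can invade but species 1 cannot.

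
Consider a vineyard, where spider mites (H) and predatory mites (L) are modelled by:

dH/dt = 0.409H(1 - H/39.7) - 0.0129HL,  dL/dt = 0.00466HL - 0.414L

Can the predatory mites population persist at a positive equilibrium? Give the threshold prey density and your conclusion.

Threshold H = 88.8; K < 88.8, so no, the predator goes extinct.

The predator equation gives dL/dt > 0 only when H > 0.414/0.00466 = 88.8.
Without the predator, H → K = 39.7. Since 39.7 < 88.8, the predator cannot invade.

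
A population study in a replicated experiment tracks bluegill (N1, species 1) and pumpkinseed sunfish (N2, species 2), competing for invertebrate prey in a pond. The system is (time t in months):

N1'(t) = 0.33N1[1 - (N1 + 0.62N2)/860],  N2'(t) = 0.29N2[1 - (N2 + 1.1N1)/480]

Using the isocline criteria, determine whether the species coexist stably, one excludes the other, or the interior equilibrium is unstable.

Compare the nullcline intercepts: K1/α12 = 860/0.62 = 1390 > K2 = 480; K2/α21 = 480/1.1 = 436 < K1 = 860.
Since the inequalities point opposite ways, species 1 can invade but species 2 cannot.

species 1 excludes species 2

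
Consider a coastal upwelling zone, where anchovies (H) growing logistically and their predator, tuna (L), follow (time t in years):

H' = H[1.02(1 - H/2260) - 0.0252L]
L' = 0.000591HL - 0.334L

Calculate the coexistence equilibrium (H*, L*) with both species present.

From dL/dt = 0 with L > 0: 0.000591H* = 0.334, so H* = 565.
Substitute into dH/dt = 0: 1.02(1 - 565/2260) = 0.0252L*.
The bracket is 0.75, giving L* = 0.765/0.0252 = 30.4.

H* ≈ 565, L* ≈ 30.4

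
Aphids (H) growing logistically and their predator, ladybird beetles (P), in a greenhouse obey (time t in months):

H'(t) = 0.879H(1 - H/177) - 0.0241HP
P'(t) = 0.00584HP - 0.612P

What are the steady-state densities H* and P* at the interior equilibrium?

From dP/dt = 0 with P > 0: 0.00584H* = 0.612, so H* = 105.
Substitute into dH/dt = 0: 0.879(1 - 105/177) = 0.0241P*.
The bracket is 0.408, giving P* = 0.359/0.0241 = 14.9.

H* ≈ 105, P* ≈ 14.9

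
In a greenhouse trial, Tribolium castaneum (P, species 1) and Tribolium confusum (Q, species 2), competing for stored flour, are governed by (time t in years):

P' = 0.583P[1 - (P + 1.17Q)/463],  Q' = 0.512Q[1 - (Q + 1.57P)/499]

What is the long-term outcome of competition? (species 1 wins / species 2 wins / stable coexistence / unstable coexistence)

unstable coexistence (outcome depends on initial conditions)

Compare the nullcline intercepts: K1/α12 = 463/1.17 = 396 < K2 = 499; K2/α21 = 499/1.57 = 318 < K1 = 463.
Since both are reversed, neither can invade when rare; the interior point is a saddle.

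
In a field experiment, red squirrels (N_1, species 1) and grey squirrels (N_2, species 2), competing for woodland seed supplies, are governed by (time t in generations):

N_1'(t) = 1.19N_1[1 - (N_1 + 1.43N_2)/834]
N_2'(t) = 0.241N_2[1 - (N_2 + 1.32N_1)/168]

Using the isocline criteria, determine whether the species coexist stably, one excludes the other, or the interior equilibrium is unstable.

Compare the nullcline intercepts: K1/α12 = 834/1.43 = 583 > K2 = 168; K2/α21 = 168/1.32 = 127 < K1 = 834.
Since the inequalities point opposite ways, species 1 can invade but species 2 cannot.

species 1 excludes species 2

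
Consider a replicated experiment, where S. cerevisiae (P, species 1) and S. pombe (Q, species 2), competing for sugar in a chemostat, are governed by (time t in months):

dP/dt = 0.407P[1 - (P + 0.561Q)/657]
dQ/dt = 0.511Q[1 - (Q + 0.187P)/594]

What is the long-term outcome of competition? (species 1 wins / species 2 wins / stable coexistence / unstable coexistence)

stable coexistence

Compare the nullcline intercepts: K1/α12 = 657/0.561 = 1170 > K2 = 594; K2/α21 = 594/0.187 = 3180 > K1 = 657.
Since both inequalities hold, each species can invade when rare, so the interior equilibrium is stable.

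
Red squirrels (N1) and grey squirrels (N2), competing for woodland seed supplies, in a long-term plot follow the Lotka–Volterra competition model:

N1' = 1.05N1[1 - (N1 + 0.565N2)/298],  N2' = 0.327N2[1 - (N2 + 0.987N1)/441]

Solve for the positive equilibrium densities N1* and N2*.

N1* ≈ 110, N2* ≈ 332

Setting both brackets to zero gives the nullclines N1 + 0.565N2 = 298 and 0.987N1 + N2 = 441.
Substituting N2 = 441 - 0.987N1 into the first: N1(1 - 0.565·0.987) = 298 - 0.565·441.
So N1* = 48.8/0.442 = 110, and then N2* = 441 - 0.987·110 = 332.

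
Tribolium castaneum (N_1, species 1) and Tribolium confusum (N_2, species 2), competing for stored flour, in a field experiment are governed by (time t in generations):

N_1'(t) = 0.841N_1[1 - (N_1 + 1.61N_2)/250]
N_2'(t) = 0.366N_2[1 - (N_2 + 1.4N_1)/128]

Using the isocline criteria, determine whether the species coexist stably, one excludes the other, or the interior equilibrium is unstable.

Compare the nullcline intercepts: K1/α12 = 250/1.61 = 155 > K2 = 128; K2/α21 = 128/1.4 = 91.4 < K1 = 250.
Since the inequalities point opposite ways, species 1 can invade but species 2 cannot.

species 1 excludes species 2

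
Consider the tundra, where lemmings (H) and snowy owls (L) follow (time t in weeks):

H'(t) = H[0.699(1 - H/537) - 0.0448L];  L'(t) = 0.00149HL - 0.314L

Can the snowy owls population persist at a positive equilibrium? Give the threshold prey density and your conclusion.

The predator equation gives dL/dt > 0 only when H > 0.314/0.00149 = 211.
Without the predator, H → K = 537. Since 537 > 211, the predator can invade and persist.

Threshold H = 211; K > 211, so yes, the predator persists.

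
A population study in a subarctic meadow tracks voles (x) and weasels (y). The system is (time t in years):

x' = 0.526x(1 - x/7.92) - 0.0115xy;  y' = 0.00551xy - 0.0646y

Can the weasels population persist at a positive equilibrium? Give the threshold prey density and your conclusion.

The predator equation gives dy/dt > 0 only when x > 0.0646/0.00551 = 11.7.
Without the predator, x → K = 7.92. Since 7.92 < 11.7, the predator cannot invade.

Threshold x = 11.7; K < 11.7, so no, the predator goes extinct.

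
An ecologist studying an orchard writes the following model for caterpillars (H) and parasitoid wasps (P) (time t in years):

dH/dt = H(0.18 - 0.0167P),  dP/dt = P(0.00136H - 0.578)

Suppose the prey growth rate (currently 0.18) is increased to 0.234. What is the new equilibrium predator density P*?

P* ≈ 14

At the interior fixed point, setting dH/dt = 0 with H > 0 fixes P* = (prey growth rate)/(HP coefficient) — independent of the other coefficients.
With the change, P* = 0.234/0.0167 = 14; it rises from 10.8.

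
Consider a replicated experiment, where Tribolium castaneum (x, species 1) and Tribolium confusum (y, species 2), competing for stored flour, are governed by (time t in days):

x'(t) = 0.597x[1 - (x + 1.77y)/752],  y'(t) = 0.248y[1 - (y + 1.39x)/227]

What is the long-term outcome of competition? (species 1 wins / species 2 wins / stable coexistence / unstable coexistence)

Compare the nullcline intercepts: K1/α12 = 752/1.77 = 425 > K2 = 227; K2/α21 = 227/1.39 = 163 < K1 = 752.
Since the inequalities point opposite ways, species 1 can invade but species 2 cannot.

species 1 excludes species 2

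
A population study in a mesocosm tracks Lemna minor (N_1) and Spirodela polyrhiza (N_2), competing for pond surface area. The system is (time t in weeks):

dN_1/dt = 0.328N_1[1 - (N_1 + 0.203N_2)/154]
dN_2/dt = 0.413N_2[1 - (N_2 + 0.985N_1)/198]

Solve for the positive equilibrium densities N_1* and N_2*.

Setting both brackets to zero gives the nullclines N_1 + 0.203N_2 = 154 and 0.985N_1 + N_2 = 198.
Substituting N_2 = 198 - 0.985N_1 into the first: N_1(1 - 0.203·0.985) = 154 - 0.203·198.
So N_1* = 114/0.8 = 142, and then N_2* = 198 - 0.985·142 = 57.9.

N_1* ≈ 142, N_2* ≈ 57.9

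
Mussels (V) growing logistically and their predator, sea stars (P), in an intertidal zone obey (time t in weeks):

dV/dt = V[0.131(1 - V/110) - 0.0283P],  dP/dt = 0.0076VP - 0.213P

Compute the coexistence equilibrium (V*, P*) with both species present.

From dP/dt = 0 with P > 0: 0.0076V* = 0.213, so V* = 28.
Substitute into dV/dt = 0: 0.131(1 - 28/110) = 0.0283P*.
The bracket is 0.745, giving P* = 0.0976/0.0283 = 3.45.

V* ≈ 28, P* ≈ 3.45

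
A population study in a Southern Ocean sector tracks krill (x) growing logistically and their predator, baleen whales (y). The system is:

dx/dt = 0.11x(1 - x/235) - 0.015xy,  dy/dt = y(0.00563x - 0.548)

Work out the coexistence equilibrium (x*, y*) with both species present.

From dy/dt = 0 with y > 0: 0.00563x* = 0.548, so x* = 97.3.
Substitute into dx/dt = 0: 0.11(1 - 97.3/235) = 0.015y*.
The bracket is 0.586, giving y* = 0.0644/0.015 = 4.3.

x* ≈ 97.3, y* ≈ 4.3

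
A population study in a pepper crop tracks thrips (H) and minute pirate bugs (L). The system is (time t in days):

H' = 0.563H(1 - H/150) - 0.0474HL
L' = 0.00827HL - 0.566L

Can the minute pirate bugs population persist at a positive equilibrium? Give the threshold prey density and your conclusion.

The predator equation gives dL/dt > 0 only when H > 0.566/0.00827 = 68.4.
Without the predator, H → K = 150. Since 150 > 68.4, the predator can invade and persist.

Threshold H = 68.4; K > 68.4, so yes, the predator persists.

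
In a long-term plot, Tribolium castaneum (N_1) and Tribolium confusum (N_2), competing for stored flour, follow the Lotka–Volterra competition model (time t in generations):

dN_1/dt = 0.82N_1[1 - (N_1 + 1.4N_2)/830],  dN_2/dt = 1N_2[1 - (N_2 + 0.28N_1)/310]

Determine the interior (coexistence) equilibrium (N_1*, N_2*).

N_1* ≈ 651, N_2* ≈ 128

Setting both brackets to zero gives the nullclines N_1 + 1.4N_2 = 830 and 0.28N_1 + N_2 = 310.
Substituting N_2 = 310 - 0.28N_1 into the first: N_1(1 - 1.4·0.28) = 830 - 1.4·310.
So N_1* = 396/0.608 = 651, and then N_2* = 310 - 0.28·651 = 128.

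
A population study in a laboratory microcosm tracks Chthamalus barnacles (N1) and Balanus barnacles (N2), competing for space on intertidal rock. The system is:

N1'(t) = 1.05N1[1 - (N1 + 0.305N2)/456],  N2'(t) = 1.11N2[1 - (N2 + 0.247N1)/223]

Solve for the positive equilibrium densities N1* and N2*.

N1* ≈ 420, N2* ≈ 119

Setting both brackets to zero gives the nullclines N1 + 0.305N2 = 456 and 0.247N1 + N2 = 223.
Substituting N2 = 223 - 0.247N1 into the first: N1(1 - 0.305·0.247) = 456 - 0.305·223.
So N1* = 388/0.925 = 420, and then N2* = 223 - 0.247·420 = 119.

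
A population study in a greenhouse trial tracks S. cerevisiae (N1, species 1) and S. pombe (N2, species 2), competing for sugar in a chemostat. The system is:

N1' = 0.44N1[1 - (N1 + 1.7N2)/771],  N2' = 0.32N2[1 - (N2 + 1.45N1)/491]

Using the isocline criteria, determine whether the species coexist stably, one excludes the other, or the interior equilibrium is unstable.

Compare the nullcline intercepts: K1/α12 = 771/1.7 = 454 < K2 = 491; K2/α21 = 491/1.45 = 339 < K1 = 771.
Since both are reversed, neither can invade when rare; the interior point is a saddle.

unstable coexistence (outcome depends on initial conditions)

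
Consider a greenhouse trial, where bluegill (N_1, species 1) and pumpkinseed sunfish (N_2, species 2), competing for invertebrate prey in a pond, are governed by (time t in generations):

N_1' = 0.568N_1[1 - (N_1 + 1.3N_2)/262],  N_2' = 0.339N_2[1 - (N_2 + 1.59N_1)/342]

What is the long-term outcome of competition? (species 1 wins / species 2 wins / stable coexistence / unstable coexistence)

unstable coexistence (outcome depends on initial conditions)

Compare the nullcline intercepts: K1/α12 = 262/1.3 = 202 < K2 = 342; K2/α21 = 342/1.59 = 215 < K1 = 262.
Since both are reversed, neither can invade when rare; the interior point is a saddle.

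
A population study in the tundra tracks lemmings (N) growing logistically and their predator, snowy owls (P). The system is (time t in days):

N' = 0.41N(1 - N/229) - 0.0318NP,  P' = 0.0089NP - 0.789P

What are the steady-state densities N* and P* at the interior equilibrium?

N* ≈ 88.7, P* ≈ 7.9

From dP/dt = 0 with P > 0: 0.0089N* = 0.789, so N* = 88.7.
Substitute into dN/dt = 0: 0.41(1 - 88.7/229) = 0.0318P*.
The bracket is 0.613, giving P* = 0.251/0.0318 = 7.9.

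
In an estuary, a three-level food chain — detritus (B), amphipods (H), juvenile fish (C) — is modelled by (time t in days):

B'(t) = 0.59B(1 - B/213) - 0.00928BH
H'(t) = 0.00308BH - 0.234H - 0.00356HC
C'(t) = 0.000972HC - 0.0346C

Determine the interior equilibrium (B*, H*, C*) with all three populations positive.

From dC/dt = 0: 0.000972H* = 0.0346, so H* = 35.6.
From dB/dt = 0: 0.59(1 - B*/213) = 0.00928·35.6, giving B* = 213·(1 - 0.56) = 93.7.
From dH/dt = 0: 0.00308·93.7 - 0.234 = 0.00356C*, so C* = 0.0547/0.00356 = 15.4.

B* ≈ 93.7, H* ≈ 35.6, C* ≈ 15.4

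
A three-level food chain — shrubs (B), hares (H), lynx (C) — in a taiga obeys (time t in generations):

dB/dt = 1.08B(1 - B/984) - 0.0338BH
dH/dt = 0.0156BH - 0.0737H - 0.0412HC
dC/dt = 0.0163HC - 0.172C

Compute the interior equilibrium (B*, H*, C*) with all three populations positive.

From dC/dt = 0: 0.0163H* = 0.172, so H* = 10.6.
From dB/dt = 0: 1.08(1 - B*/984) = 0.0338·10.6, giving B* = 984·(1 - 0.33) = 659.
From dH/dt = 0: 0.0156·659 - 0.0737 = 0.0412C*, so C* = 10.2/0.0412 = 248.

B* ≈ 659, H* ≈ 10.6, C* ≈ 248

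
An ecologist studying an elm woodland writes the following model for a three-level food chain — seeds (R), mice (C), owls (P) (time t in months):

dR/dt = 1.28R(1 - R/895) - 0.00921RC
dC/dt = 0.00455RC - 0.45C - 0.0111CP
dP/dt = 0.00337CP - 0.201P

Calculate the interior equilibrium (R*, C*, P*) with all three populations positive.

R* ≈ 511, C* ≈ 59.6, P* ≈ 169

From dP/dt = 0: 0.00337C* = 0.201, so C* = 59.6.
From dR/dt = 0: 1.28(1 - R*/895) = 0.00921·59.6, giving R* = 895·(1 - 0.429) = 511.
From dC/dt = 0: 0.00455·511 - 0.45 = 0.0111P*, so P* = 1.87/0.0111 = 169.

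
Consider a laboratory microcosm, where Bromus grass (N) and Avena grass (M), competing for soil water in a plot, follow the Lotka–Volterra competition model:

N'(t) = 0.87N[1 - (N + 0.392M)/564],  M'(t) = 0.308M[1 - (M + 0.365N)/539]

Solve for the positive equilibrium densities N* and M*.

Setting both brackets to zero gives the nullclines N + 0.392M = 564 and 0.365N + M = 539.
Substituting M = 539 - 0.365N into the first: N(1 - 0.392·0.365) = 564 - 0.392·539.
So N* = 353/0.857 = 412, and then M* = 539 - 0.365·412 = 389.

N* ≈ 412, M* ≈ 389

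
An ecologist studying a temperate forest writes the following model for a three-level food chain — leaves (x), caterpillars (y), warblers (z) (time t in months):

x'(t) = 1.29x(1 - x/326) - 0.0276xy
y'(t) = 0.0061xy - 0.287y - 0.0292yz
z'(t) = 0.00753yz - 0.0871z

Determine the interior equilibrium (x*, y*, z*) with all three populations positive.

x* ≈ 245, y* ≈ 11.6, z* ≈ 41.4

From dz/dt = 0: 0.00753y* = 0.0871, so y* = 11.6.
From dx/dt = 0: 1.29(1 - x*/326) = 0.0276·11.6, giving x* = 326·(1 - 0.247) = 245.
From dy/dt = 0: 0.0061·245 - 0.287 = 0.0292z*, so z* = 1.21/0.0292 = 41.4.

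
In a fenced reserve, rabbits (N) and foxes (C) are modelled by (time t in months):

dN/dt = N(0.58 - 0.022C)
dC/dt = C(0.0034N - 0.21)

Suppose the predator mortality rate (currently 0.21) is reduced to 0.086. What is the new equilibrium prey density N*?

N* ≈ 25.3

At the interior fixed point, setting dC/dt = 0 with C > 0 fixes N* = (predator death rate)/(NC coefficient) — independent of the other coefficients.
With the change, N* = 0.086/0.0034 = 25.3; it falls from 61.8.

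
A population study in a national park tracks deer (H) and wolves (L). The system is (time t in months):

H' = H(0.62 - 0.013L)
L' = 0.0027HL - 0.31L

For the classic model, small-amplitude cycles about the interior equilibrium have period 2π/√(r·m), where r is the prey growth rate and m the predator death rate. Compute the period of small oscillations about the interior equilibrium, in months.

Here r = 0.62 and m = 0.31, so r·m = 0.192.
ω = √0.192 = 0.438 per month, hence T = 2π/ω ≈ 14.3 months.

T ≈ 14.3 months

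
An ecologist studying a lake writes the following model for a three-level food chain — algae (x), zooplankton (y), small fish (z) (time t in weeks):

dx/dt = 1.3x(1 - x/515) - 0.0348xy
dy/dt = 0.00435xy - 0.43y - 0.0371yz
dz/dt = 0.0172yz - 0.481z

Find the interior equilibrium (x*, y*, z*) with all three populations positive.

From dz/dt = 0: 0.0172y* = 0.481, so y* = 28.
From dx/dt = 0: 1.3(1 - x*/515) = 0.0348·28, giving x* = 515·(1 - 0.749) = 129.
From dy/dt = 0: 0.00435·129 - 0.43 = 0.0371z*, so z* = 0.133/0.0371 = 3.59.

x* ≈ 129, y* ≈ 28, z* ≈ 3.59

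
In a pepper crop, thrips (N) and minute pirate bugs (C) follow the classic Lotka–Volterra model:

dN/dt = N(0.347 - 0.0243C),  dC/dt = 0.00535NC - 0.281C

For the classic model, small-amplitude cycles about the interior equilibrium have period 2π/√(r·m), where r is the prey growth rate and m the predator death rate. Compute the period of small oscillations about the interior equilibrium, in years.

T ≈ 20.1 years

Here r = 0.347 and m = 0.281, so r·m = 0.0975.
ω = √0.0975 = 0.312 per year, hence T = 2π/ω ≈ 20.1 years.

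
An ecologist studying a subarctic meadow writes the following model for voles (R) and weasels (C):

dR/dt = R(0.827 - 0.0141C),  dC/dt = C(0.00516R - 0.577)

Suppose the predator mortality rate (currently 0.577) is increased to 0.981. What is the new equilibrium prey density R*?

At the interior fixed point, setting dC/dt = 0 with C > 0 fixes R* = (predator death rate)/(RC coefficient) — independent of the other coefficients.
With the change, R* = 0.981/0.00516 = 190; it rises from 112.

R* ≈ 190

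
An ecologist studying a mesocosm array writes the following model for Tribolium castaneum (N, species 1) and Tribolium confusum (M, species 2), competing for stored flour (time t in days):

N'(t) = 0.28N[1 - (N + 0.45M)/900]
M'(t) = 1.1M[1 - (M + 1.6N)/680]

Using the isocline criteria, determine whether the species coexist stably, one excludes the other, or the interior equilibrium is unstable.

species 1 excludes species 2

Compare the nullcline intercepts: K1/α12 = 900/0.45 = 2000 > K2 = 680; K2/α21 = 680/1.6 = 425 < K1 = 900.
Since the inequalities point opposite ways, species 1 can invade but species 2 cannot.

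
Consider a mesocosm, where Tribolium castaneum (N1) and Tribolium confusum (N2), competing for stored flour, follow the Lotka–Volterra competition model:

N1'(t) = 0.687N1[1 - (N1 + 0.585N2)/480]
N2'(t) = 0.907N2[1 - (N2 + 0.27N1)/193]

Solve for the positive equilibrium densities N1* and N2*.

N1* ≈ 436, N2* ≈ 75.3

Setting both brackets to zero gives the nullclines N1 + 0.585N2 = 480 and 0.27N1 + N2 = 193.
Substituting N2 = 193 - 0.27N1 into the first: N1(1 - 0.585·0.27) = 480 - 0.585·193.
So N1* = 367/0.842 = 436, and then N2* = 193 - 0.27·436 = 75.3.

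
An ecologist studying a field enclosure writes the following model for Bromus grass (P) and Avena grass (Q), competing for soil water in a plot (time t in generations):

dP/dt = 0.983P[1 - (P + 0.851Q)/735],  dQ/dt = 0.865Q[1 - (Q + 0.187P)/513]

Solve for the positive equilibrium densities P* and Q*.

P* ≈ 355, Q* ≈ 447

Setting both brackets to zero gives the nullclines P + 0.851Q = 735 and 0.187P + Q = 513.
Substituting Q = 513 - 0.187P into the first: P(1 - 0.851·0.187) = 735 - 0.851·513.
So P* = 298/0.841 = 355, and then Q* = 513 - 0.187·355 = 447.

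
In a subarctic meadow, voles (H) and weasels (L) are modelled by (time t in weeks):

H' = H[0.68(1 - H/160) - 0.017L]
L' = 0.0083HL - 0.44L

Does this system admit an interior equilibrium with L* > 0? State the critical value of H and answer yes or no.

The predator equation gives dL/dt > 0 only when H > 0.44/0.0083 = 53.
Without the predator, H → K = 160. Since 160 > 53, the predator can invade and persist.

Threshold H = 53; K > 53, so yes, the predator persists.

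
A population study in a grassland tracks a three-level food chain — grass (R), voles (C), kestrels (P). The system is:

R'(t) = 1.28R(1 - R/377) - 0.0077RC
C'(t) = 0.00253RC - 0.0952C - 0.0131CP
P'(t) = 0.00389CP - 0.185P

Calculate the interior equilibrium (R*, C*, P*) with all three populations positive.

R* ≈ 269, C* ≈ 47.6, P* ≈ 44.7

From dP/dt = 0: 0.00389C* = 0.185, so C* = 47.6.
From dR/dt = 0: 1.28(1 - R*/377) = 0.0077·47.6, giving R* = 377·(1 - 0.286) = 269.
From dC/dt = 0: 0.00253·269 - 0.0952 = 0.0131P*, so P* = 0.586/0.0131 = 44.7.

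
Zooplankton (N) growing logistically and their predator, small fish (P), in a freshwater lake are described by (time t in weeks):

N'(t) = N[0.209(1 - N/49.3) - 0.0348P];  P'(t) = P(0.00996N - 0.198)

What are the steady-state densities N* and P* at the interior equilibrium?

N* ≈ 19.9, P* ≈ 3.58

From dP/dt = 0 with P > 0: 0.00996N* = 0.198, so N* = 19.9.
Substitute into dN/dt = 0: 0.209(1 - 19.9/49.3) = 0.0348P*.
The bracket is 0.597, giving P* = 0.125/0.0348 = 3.58.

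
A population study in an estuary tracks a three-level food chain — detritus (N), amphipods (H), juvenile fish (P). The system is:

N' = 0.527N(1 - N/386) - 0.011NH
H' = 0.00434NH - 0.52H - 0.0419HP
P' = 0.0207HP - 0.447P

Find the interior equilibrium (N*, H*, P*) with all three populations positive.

From dP/dt = 0: 0.0207H* = 0.447, so H* = 21.6.
From dN/dt = 0: 0.527(1 - N*/386) = 0.011·21.6, giving N* = 386·(1 - 0.451) = 212.
From dH/dt = 0: 0.00434·212 - 0.52 = 0.0419P*, so P* = 0.4/0.0419 = 9.55.

N* ≈ 212, H* ≈ 21.6, P* ≈ 9.55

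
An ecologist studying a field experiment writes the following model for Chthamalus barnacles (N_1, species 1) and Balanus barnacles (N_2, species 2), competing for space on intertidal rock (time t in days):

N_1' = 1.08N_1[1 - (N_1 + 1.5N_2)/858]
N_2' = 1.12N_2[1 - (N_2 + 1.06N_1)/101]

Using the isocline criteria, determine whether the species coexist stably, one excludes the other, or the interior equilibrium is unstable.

species 1 excludes species 2

Compare the nullcline intercepts: K1/α12 = 858/1.5 = 572 > K2 = 101; K2/α21 = 101/1.06 = 95.3 < K1 = 858.
Since the inequalities point opposite ways, species 1 can invade but species 2 cannot.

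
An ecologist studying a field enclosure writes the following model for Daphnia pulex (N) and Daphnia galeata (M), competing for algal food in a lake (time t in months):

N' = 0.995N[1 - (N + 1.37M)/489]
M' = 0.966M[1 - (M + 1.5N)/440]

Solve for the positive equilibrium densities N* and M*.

N* ≈ 108, M* ≈ 278

Setting both brackets to zero gives the nullclines N + 1.37M = 489 and 1.5N + M = 440.
Substituting M = 440 - 1.5N into the first: N(1 - 1.37·1.5) = 489 - 1.37·440.
So N* = -114/-1.06 = 108, and then M* = 440 - 1.5·108 = 278.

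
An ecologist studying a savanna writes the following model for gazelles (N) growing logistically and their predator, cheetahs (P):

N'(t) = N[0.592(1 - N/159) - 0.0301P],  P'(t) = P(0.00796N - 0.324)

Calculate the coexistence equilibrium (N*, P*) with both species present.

From dP/dt = 0 with P > 0: 0.00796N* = 0.324, so N* = 40.7.
Substitute into dN/dt = 0: 0.592(1 - 40.7/159) = 0.0301P*.
The bracket is 0.744, giving P* = 0.44/0.0301 = 14.6.

N* ≈ 40.7, P* ≈ 14.6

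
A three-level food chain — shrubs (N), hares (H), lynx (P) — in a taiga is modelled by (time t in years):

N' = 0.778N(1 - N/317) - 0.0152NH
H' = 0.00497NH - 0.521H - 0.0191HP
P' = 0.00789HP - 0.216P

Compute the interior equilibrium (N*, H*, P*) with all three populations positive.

N* ≈ 147, H* ≈ 27.4, P* ≈ 11.1

From dP/dt = 0: 0.00789H* = 0.216, so H* = 27.4.
From dN/dt = 0: 0.778(1 - N*/317) = 0.0152·27.4, giving N* = 317·(1 - 0.535) = 147.
From dH/dt = 0: 0.00497·147 - 0.521 = 0.0191P*, so P* = 0.212/0.0191 = 11.1.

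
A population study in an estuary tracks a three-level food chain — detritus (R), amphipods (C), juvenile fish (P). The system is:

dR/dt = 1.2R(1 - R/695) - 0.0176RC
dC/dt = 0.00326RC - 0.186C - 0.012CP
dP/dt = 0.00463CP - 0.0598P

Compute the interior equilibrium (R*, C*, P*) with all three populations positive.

R* ≈ 563, C* ≈ 12.9, P* ≈ 138

From dP/dt = 0: 0.00463C* = 0.0598, so C* = 12.9.
From dR/dt = 0: 1.2(1 - R*/695) = 0.0176·12.9, giving R* = 695·(1 - 0.189) = 563.
From dC/dt = 0: 0.00326·563 - 0.186 = 0.012P*, so P* = 1.65/0.012 = 138.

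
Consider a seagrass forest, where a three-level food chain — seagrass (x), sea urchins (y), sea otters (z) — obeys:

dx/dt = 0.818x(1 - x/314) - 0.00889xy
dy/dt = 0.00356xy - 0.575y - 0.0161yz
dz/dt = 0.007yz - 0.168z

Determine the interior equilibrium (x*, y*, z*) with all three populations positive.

From dz/dt = 0: 0.007y* = 0.168, so y* = 24.
From dx/dt = 0: 0.818(1 - x*/314) = 0.00889·24, giving x* = 314·(1 - 0.261) = 232.
From dy/dt = 0: 0.00356·232 - 0.575 = 0.0161z*, so z* = 0.251/0.0161 = 15.6.

x* ≈ 232, y* ≈ 24, z* ≈ 15.6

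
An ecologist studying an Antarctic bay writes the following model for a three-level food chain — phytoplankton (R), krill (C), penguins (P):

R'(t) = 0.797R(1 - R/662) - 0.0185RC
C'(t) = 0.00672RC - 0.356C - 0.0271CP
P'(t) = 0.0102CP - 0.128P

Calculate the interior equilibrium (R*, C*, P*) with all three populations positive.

R* ≈ 469, C* ≈ 12.5, P* ≈ 103

From dP/dt = 0: 0.0102C* = 0.128, so C* = 12.5.
From dR/dt = 0: 0.797(1 - R*/662) = 0.0185·12.5, giving R* = 662·(1 - 0.291) = 469.
From dC/dt = 0: 0.00672·469 - 0.356 = 0.0271P*, so P* = 2.8/0.0271 = 103.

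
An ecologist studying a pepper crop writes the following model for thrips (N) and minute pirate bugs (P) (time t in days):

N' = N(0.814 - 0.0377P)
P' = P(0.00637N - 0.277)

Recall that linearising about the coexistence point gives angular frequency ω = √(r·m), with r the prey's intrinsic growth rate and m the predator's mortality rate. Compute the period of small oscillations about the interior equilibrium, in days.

Here r = 0.814 and m = 0.277, so r·m = 0.225.
ω = √0.225 = 0.475 per day, hence T = 2π/ω ≈ 13.2 days.

T ≈ 13.2 days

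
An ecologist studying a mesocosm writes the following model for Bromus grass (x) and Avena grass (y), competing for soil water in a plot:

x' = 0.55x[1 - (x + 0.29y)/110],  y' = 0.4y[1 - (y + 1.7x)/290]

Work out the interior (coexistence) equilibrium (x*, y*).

x* ≈ 51.1, y* ≈ 203

Setting both brackets to zero gives the nullclines x + 0.29y = 110 and 1.7x + y = 290.
Substituting y = 290 - 1.7x into the first: x(1 - 0.29·1.7) = 110 - 0.29·290.
So x* = 25.9/0.507 = 51.1, and then y* = 290 - 1.7·51.1 = 203.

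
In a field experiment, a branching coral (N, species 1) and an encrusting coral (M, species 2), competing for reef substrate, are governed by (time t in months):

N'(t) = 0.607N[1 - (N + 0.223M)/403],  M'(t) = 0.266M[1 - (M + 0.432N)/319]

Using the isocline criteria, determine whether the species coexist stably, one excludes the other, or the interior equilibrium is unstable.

stable coexistence

Compare the nullcline intercepts: K1/α12 = 403/0.223 = 1810 > K2 = 319; K2/α21 = 319/0.432 = 738 > K1 = 403.
Since both inequalities hold, each species can invade when rare, so the interior equilibrium is stable.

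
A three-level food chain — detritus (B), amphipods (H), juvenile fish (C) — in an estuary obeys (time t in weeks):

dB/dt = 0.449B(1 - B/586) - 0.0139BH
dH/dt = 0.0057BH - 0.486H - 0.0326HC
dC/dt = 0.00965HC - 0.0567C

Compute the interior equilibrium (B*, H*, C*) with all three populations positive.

From dC/dt = 0: 0.00965H* = 0.0567, so H* = 5.88.
From dB/dt = 0: 0.449(1 - B*/586) = 0.0139·5.88, giving B* = 586·(1 - 0.182) = 479.
From dH/dt = 0: 0.0057·479 - 0.486 = 0.0326C*, so C* = 2.25/0.0326 = 68.9.

B* ≈ 479, H* ≈ 5.88, C* ≈ 68.9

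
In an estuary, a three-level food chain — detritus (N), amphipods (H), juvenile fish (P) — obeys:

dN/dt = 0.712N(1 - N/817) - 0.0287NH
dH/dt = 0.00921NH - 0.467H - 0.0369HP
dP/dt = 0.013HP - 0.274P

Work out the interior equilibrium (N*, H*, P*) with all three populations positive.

From dP/dt = 0: 0.013H* = 0.274, so H* = 21.1.
From dN/dt = 0: 0.712(1 - N*/817) = 0.0287·21.1, giving N* = 817·(1 - 0.85) = 123.
From dH/dt = 0: 0.00921·123 - 0.467 = 0.0369P*, so P* = 0.665/0.0369 = 18.

N* ≈ 123, H* ≈ 21.1, P* ≈ 18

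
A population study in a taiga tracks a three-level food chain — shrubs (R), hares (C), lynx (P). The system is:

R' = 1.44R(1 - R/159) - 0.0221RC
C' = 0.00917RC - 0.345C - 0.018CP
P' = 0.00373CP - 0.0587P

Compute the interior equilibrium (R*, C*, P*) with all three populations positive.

From dP/dt = 0: 0.00373C* = 0.0587, so C* = 15.7.
From dR/dt = 0: 1.44(1 - R*/159) = 0.0221·15.7, giving R* = 159·(1 - 0.242) = 121.
From dC/dt = 0: 0.00917·121 - 0.345 = 0.018P*, so P* = 0.761/0.018 = 42.3.

R* ≈ 121, C* ≈ 15.7, P* ≈ 42.3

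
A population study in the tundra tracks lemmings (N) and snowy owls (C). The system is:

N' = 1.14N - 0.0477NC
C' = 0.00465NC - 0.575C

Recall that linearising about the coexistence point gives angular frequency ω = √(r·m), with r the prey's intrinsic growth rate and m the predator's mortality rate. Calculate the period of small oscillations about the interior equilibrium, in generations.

T ≈ 7.76 generations

Here r = 1.14 and m = 0.575, so r·m = 0.655.
ω = √0.655 = 0.81 per generation, hence T = 2π/ω ≈ 7.76 generations.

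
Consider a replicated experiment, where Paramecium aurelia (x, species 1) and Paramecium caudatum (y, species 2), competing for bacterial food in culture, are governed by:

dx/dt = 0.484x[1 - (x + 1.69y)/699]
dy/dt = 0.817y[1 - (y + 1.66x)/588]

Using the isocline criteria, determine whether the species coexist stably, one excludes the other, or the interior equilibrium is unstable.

unstable coexistence (outcome depends on initial conditions)

Compare the nullcline intercepts: K1/α12 = 699/1.69 = 414 < K2 = 588; K2/α21 = 588/1.66 = 354 < K1 = 699.
Since both are reversed, neither can invade when rare; the interior point is a saddle.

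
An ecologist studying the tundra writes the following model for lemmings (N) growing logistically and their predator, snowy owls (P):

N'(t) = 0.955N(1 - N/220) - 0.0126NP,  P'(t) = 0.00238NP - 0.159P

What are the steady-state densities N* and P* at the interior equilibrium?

N* ≈ 66.8, P* ≈ 52.8

From dP/dt = 0 with P > 0: 0.00238N* = 0.159, so N* = 66.8.
Substitute into dN/dt = 0: 0.955(1 - 66.8/220) = 0.0126P*.
The bracket is 0.696, giving P* = 0.665/0.0126 = 52.8.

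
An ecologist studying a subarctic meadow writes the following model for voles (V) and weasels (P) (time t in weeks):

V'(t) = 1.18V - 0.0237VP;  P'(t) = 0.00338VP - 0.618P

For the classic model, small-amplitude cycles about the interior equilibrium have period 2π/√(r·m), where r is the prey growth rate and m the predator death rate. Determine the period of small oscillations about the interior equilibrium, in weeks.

Here r = 1.18 and m = 0.618, so r·m = 0.729.
ω = √0.729 = 0.854 per week, hence T = 2π/ω ≈ 7.36 weeks.

T ≈ 7.36 weeks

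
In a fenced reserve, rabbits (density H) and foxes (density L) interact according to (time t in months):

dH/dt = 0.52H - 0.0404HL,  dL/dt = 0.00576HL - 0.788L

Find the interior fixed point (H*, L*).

H* ≈ 137, L* ≈ 12.9

Set dL/dt = 0 with L > 0: 0.00576H - 0.788 = 0, so H* = 0.788/0.00576 = 137.
Set dH/dt = 0 with H > 0: 0.52 - 0.0404L = 0, so L* = 0.52/0.0404 = 12.9.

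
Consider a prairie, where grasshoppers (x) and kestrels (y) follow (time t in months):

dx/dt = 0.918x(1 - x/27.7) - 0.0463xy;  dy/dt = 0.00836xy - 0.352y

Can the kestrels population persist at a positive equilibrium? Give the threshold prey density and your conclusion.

The predator equation gives dy/dt > 0 only when x > 0.352/0.00836 = 42.1.
Without the predator, x → K = 27.7. Since 27.7 < 42.1, the predator cannot invade.

Threshold x = 42.1; K < 42.1, so no, the predator goes extinct.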